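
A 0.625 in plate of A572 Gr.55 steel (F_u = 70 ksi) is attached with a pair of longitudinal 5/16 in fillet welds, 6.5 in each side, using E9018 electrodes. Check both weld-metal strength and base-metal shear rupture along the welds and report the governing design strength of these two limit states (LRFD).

φR_n ≈ 116 kip (weld metal governs)

E90XX → F_EXX = 90 ksi.
t_e = 0.707 × 0.3125 = 0.2209 in; L = 13 in.
Weld metal: φR_n = 0.75 × 0.6 × 90 × 0.2209 × 13 = 116.3 kip.
Base metal (shear rupture): φR_n = 0.75 × 0.6 × 70 × 0.625 × 13 = 255.9 kip.
Governing: weld metal.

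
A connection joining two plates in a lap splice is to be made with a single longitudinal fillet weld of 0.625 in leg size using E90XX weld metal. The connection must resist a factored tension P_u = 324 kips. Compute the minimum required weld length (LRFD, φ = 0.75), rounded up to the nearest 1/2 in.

E90XX → F_EXX = 90 ksi.
Throat t_e = 0.707 × 0.625 = 0.4419 in.
φr_n = 0.75 × 0.6 × 90 × 0.4419 = 17.9 kips/in.
L_req = P_u / φr_n = 324 / 17.9 = 18.1 in total.
Round up → use L = 18.5 in.

L = 18.5 in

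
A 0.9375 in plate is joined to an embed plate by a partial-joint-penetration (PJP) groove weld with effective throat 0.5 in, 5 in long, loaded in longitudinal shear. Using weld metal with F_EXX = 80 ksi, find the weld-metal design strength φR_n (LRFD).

φR_n ≈ 90 kip

Effective throat (given) t_e = 0.5 in.
A_we = 0.5 × 5 = 2.5 in².
F_nw = 0.6 F_EXX = 48 ksi.
φR_n = 0.75 × 48 × 2.5 = 90 kip.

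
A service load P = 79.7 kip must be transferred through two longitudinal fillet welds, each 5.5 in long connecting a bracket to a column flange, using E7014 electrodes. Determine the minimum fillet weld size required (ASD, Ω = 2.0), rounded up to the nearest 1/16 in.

E70XX → F_EXX = 70 ksi.
Total weld length L = 11 in.
Required throat t_e = P × Ω / (0.6 F_EXX × L) = 79.7 × 2.0 / (0.6 × 70 × 11) = 0.345 in.
Required leg w = t_e / 0.707 = 0.488 in → use 1/2 in.

w = 1/2 in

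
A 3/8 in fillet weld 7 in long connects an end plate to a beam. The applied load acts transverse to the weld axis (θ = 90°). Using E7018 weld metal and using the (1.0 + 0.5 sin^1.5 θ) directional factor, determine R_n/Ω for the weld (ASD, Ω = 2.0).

E70XX → F_EXX = 70 ksi.
t_e = 0.707 × 0.375 = 0.2651 in; A_we = 0.2651 × 7 = 1.856 in².
Directional factor: 1.0 + 0.5 sin^1.5(90°) = 1.5.
F_nw = 0.6 × 70 × 1.5 = 63 ksi.
R_n/Ω = (63 × 1.856) / 2.0 = 58.46 kip.

R_n/Ω ≈ 58.5 kip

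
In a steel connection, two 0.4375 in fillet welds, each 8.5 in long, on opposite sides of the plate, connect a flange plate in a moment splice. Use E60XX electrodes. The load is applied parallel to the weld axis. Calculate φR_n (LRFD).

φR_n ≈ 142 kip

E60XX → F_EXX = 60 ksi.
Effective throat t_e = 0.707 × 0.4375 = 0.3093 in.
Total length L = 17 in; A_we = 0.3093 × 17 = 5.258 in².
F_nw = 0.6 F_EXX = 0.6 × 60 = 36 ksi.
φR_n = 0.75 × 36 × 5.258 = 142 kip.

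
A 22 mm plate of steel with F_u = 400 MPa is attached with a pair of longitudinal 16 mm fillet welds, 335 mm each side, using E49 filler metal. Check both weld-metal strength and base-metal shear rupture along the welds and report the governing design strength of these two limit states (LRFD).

E49XX → F_EXX = 490 MPa.
t_e = 0.707 × 16 = 11.31 mm; L = 670 mm.
Weld metal: φR_n = 0.75 × 0.6 × 490 × 11.31 × 670 × 10⁻³ = 1671 kN.
Base metal (shear rupture): φR_n = 0.75 × 0.6 × 400 × 22 × 670 × 10⁻³ = 2653 kN.
Governing: weld metal.

φR_n ≈ 1670 kN (weld metal governs)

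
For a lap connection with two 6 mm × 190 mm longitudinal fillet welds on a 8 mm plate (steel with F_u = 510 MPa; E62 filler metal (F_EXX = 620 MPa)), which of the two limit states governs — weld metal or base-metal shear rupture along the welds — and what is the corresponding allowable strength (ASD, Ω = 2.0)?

t_e = 0.707 × 6 = 4.242 mm; L = 380 mm.
Weld metal: R_n/Ω = (1/2.0) × 0.6 × 620 × 4.242 × 380 × 10⁻³ = 299.8 kN.
Base metal (shear rupture): R_n/Ω = (1/2.0) × 0.6 × 510 × 8 × 380 × 10⁻³ = 465.1 kN.
Governing: weld metal.

R_n/Ω ≈ 300 kN (weld metal governs)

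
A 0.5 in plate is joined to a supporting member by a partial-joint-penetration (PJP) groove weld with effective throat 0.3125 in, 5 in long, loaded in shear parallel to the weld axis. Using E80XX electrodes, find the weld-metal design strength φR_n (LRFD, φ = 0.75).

φR_n ≈ 56.2 kip

E80XX → F_EXX = 80 ksi.
Effective throat (given) t_e = 0.3125 in.
A_we = 0.3125 × 5 = 1.562 in².
F_nw = 0.6 F_EXX = 48 ksi.
φR_n = 0.75 × 48 × 1.562 = 56.25 kip.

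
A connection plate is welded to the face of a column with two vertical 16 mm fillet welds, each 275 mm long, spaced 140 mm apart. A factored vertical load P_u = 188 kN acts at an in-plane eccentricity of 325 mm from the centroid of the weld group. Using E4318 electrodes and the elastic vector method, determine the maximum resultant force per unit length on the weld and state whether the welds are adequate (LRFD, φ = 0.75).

f_max ≈ 1710 N/mm; adequate

E43XX → F_EXX = 430 MPa.
Total weld length L_w = 550 mm. Treat welds as unit-width lines.
Polar moment about centroid: J = 2[d³/12 + d(b/2)²] = 2[275³/12 + 275×70²] = 6161000 mm³.
Direct shear f_v = P/L_w = 188×10³ / 550 = 341.8 N/mm (vertical).
Torsion M = P·e = 188×10³ × 325 = 61100000 N·mm.
Critical point at (x, y) = (70, 137.5) from centroid. f_tx = M·y/J = 1364 N/mm; f_ty = M·x/J = 694.2 N/mm.
Resultant f_max = √[f_tx² + (f_v + f_ty)²] = √[1364² + (341.8 + 694.2)²] = 1713 N/mm.
Capacity per unit length: φr_n = 0.75 × 0.6 × 430 × (0.707 × 16) = 2189 N/mm.
1713 ≤ 2189 → adequate.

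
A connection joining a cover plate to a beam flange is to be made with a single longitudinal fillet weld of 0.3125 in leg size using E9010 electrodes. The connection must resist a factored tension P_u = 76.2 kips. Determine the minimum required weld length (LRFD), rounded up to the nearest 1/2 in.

L = 9 in

E90XX → F_EXX = 90 ksi.
Throat t_e = 0.707 × 0.3125 = 0.2209 in.
φr_n = 0.75 × 0.6 × 90 × 0.2209 = 8.948 kips/in.
L_req = P_u / φr_n = 76.2 / 8.948 = 8.516 in total.
Round up → use L = 9 in.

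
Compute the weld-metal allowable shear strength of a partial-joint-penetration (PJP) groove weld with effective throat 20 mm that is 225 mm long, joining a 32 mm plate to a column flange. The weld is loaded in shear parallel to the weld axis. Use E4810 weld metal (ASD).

R_n/Ω ≈ 648 kN

E48XX → F_EXX = 480 MPa.
Effective throat (given) t_e = 20 mm.
A_we = 20 × 225 = 4500 mm².
F_nw = 0.6 F_EXX = 288 MPa.
R_n/Ω = (288 × 4500) / 2.0 × 10⁻³ = 648 kN.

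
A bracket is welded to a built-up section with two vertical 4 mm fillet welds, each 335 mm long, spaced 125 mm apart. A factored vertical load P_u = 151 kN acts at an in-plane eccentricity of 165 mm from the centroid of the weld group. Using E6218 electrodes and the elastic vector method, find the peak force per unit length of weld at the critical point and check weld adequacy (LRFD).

f_max ≈ 617 N/mm; adequate

E62XX → F_EXX = 620 MPa.
Total weld length L_w = 670 mm. Treat welds as unit-width lines.
Polar moment about centroid: J = 2[d³/12 + d(b/2)²] = 2[335³/12 + 335×62.5²] = 8883000 mm³.
Direct shear f_v = P/L_w = 151×10³ / 670 = 225.4 N/mm (vertical).
Torsion M = P·e = 151×10³ × 165 = 24915000 N·mm.
Critical point at (x, y) = (62.5, 167.5) from centroid. f_tx = M·y/J = 469.8 N/mm; f_ty = M·x/J = 175.3 N/mm.
Resultant f_max = √[f_tx² + (f_v + f_ty)²] = √[469.8² + (225.4 + 175.3)²] = 617.5 N/mm.
Capacity per unit length: φr_n = 0.75 × 0.6 × 620 × (0.707 × 4) = 789 N/mm.
617.5 ≤ 789 → adequate.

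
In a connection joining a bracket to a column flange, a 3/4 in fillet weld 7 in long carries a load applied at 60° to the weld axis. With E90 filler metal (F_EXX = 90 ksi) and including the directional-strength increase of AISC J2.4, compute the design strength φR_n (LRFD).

φR_n ≈ 211 kips

t_e = 0.707 × 0.75 = 0.5302 in; A_we = 0.5302 × 7 = 3.712 in².
Directional factor: 1.0 + 0.5 sin^1.5(60°) = 1.403.
F_nw = 0.6 × 90 × 1.403 = 75.76 ksi.
φR_n = 0.75 × 75.76 × 3.712 = 210.9 kips.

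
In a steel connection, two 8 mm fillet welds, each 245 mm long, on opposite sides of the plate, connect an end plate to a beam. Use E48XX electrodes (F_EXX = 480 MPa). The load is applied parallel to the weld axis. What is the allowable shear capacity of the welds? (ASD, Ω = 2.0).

R_n/Ω ≈ 399 kN

Effective throat t_e = 0.707 × 8 = 5.656 mm.
Total length L = 490 mm; A_we = 5.656 × 490 = 2771 mm².
F_nw = 0.6 F_EXX = 0.6 × 480 = 288 MPa.
R_n = 288 × 2771 × 10⁻³ = 798.2 kN; R_n/Ω = 798.2/2.0 = 399.1 kN.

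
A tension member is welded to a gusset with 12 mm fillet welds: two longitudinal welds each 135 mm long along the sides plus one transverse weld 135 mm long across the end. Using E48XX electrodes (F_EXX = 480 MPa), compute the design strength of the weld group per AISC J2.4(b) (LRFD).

φR_n ≈ 792 kN

t_e = 0.707 × 12 = 8.484 mm.
R_nwl = 0.6 × 480 × 8.484 × 270 × 10⁻³ = 659.7 kN (longitudinal, 2 welds).
R_nwt = 0.6 × 480 × 8.484 × 135 × 10⁻³ = 329.9 kN (transverse, base value).
(i) R_nwl + R_nwt = 989.6 kN; (ii) 0.85 R_nwl + 1.5 R_nwt = 1056 kN.
R_n = max = 1056 kN [governs: (ii)]; φR_n = 791.7 kN.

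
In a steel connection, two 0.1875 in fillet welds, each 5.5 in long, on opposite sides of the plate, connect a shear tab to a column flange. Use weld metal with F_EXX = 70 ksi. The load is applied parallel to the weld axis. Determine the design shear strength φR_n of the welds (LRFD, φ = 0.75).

φR_n ≈ 45.9 kips

Effective throat t_e = 0.707 × 0.1875 = 0.1326 in.
Total length L = 11 in; A_we = 0.1326 × 11 = 1.458 in².
F_nw = 0.6 F_EXX = 0.6 × 70 = 42 ksi.
φR_n = 0.75 × 42 × 1.458 = 45.93 kips.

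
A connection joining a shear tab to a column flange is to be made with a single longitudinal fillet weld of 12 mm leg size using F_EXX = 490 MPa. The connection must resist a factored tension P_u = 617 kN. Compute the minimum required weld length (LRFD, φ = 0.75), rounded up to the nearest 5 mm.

Throat t_e = 0.707 × 12 = 8.484 mm.
φr_n = 0.75 × 0.6 × 490 × 8.484 × 10⁻³ = 1.871 kN/mm.
L_req = P_u / φr_n = 617 / 1.871 = 329.8 mm total.
Round up → use L = 330 mm.

L = 330 mm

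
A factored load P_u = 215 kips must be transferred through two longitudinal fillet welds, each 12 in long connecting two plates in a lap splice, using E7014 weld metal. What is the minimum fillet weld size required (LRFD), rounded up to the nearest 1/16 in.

E70XX → F_EXX = 70 ksi.
Total weld length L = 24 in.
Required throat t_e = P_u / (φ × 0.6 F_EXX × L) = 215 / (0.75 × 0.6 × 70 × 24) = 0.2844 in.
Required leg w = t_e / 0.707 = 0.4023 in → use 7/16 in.

w = 7/16 in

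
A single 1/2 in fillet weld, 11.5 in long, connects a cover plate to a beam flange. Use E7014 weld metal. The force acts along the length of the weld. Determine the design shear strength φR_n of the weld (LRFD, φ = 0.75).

φR_n ≈ 128 kips

E70XX → F_EXX = 70 ksi.
Effective throat t_e = 0.707 × 0.5 = 0.3535 in.
Total length L = 11.5 in; A_we = 0.3535 × 11.5 = 4.065 in².
F_nw = 0.6 F_EXX = 0.6 × 70 = 42 ksi.
φR_n = 0.75 × 42 × 4.065 = 128.1 kips.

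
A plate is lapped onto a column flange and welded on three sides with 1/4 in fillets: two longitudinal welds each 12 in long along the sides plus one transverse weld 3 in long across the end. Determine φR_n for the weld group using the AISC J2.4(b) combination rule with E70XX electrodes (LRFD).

φR_n ≈ 150 kip

E70XX → F_EXX = 70 ksi.
t_e = 0.707 × 0.25 = 0.1767 in.
R_nwl = 0.6 × 70 × 0.1767 × 24 = 178.2 kip (longitudinal, 2 welds).
R_nwt = 0.6 × 70 × 0.1767 × 3 = 22.27 kip (transverse, base value).
(i) R_nwl + R_nwt = 200.4 kip; (ii) 0.85 R_nwl + 1.5 R_nwt = 184.8 kip.
R_n = max = 200.4 kip [governs: (i)]; φR_n = 150.3 kip.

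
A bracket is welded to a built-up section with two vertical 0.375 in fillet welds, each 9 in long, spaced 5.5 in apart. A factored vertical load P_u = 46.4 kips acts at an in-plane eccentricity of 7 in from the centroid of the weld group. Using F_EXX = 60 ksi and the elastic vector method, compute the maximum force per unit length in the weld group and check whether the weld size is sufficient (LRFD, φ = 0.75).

Total weld length L_w = 18 in. Treat welds as unit-width lines.
Polar moment about centroid: J = 2[d³/12 + d(b/2)²] = 2[9³/12 + 9×2.75²] = 257.6 in³.
Direct shear f_v = P/L_w = 46.4 / 18 = 2.578 kip/in (vertical).
Torsion M = P·e = 46.4 × 7 = 324.8 kip·in.
Critical point at (x, y) = (2.75, 4.5) from centroid. f_tx = M·y/J = 5.673 kip/in; f_ty = M·x/J = 3.467 kip/in.
Resultant f_max = √[f_tx² + (f_v + f_ty)²] = √[5.673² + (2.578 + 3.467)²] = 8.29 kip/in.
Capacity per unit length: φr_n = 0.75 × 0.6 × 60 × (0.707 × 0.375) = 7.158 kip/in.
8.29 > 7.158 → NOT adequate.

f_max ≈ 8.29 kip/in; NOT adequate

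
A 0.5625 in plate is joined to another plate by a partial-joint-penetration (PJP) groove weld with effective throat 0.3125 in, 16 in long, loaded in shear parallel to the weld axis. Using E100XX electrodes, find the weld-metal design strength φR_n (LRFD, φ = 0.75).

E100XX → F_EXX = 100 ksi.
Effective throat (given) t_e = 0.3125 in.
A_we = 0.3125 × 16 = 5 in².
F_nw = 0.6 F_EXX = 60 ksi.
φR_n = 0.75 × 60 × 5 = 225 kip.

φR_n ≈ 225 kip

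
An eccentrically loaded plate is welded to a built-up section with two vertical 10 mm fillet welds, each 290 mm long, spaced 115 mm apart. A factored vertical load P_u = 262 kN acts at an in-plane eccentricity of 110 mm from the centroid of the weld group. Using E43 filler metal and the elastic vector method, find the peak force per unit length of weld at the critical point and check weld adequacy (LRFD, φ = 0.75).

E43XX → F_EXX = 430 MPa.
Total weld length L_w = 580 mm. Treat welds as unit-width lines.
Polar moment about centroid: J = 2[d³/12 + d(b/2)²] = 2[290³/12 + 290×57.5²] = 5982000 mm³.
Direct shear f_v = P/L_w = 262×10³ / 580 = 451.7 N/mm (vertical).
Torsion M = P·e = 262×10³ × 110 = 28820000 N·mm.
Critical point at (x, y) = (57.5, 145) from centroid. f_tx = M·y/J = 698.5 N/mm; f_ty = M·x/J = 277 N/mm.
Resultant f_max = √[f_tx² + (f_v + f_ty)²] = √[698.5² + (451.7 + 277)²] = 1009 N/mm.
Capacity per unit length: φr_n = 0.75 × 0.6 × 430 × (0.707 × 10) = 1368 N/mm.
1009 ≤ 1368 → adequate.

f_max ≈ 1010 N/mm; adequate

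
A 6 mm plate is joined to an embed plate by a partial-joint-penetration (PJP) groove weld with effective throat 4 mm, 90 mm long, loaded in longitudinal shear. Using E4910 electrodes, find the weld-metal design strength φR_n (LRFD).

φR_n ≈ 79.4 kN

E49XX → F_EXX = 490 MPa.
Effective throat (given) t_e = 4 mm.
A_we = 4 × 90 = 360 mm².
F_nw = 0.6 F_EXX = 294 MPa.
φR_n = 0.75 × 294 × 360 × 10⁻³ = 79.38 kN.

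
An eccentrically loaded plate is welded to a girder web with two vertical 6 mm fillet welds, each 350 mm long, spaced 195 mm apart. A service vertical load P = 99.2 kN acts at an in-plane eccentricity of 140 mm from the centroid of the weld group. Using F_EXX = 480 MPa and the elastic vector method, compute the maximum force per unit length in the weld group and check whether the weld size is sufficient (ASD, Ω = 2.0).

Total weld length L_w = 700 mm. Treat welds as unit-width lines.
Polar moment about centroid: J = 2[d³/12 + d(b/2)²] = 2[350³/12 + 350×97.5²] = 13800000 mm³.
Direct shear f_v = P/L_w = 99.2×10³ / 700 = 141.7 N/mm (vertical).
Torsion M = P·e = 99.2×10³ × 140 = 13888000 N·mm.
Critical point at (x, y) = (97.5, 175) from centroid. f_tx = M·y/J = 176.1 N/mm; f_ty = M·x/J = 98.12 N/mm.
Resultant f_max = √[f_tx² + (f_v + f_ty)²] = √[176.1² + (141.7 + 98.12)²] = 297.6 N/mm.
Capacity per unit length: r_n/Ω = (1/2.0) × 0.6 × 480 × (0.707 × 6) = 610.8 N/mm.
297.6 ≤ 610.8 → adequate.

f_max ≈ 298 N/mm; adequate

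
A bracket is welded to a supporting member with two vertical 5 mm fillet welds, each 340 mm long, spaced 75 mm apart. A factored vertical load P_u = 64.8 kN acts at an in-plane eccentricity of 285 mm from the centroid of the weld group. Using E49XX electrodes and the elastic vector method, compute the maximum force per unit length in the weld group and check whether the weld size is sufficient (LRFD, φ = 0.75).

f_max ≈ 458 N/mm; adequate

E49XX → F_EXX = 490 MPa.
Total weld length L_w = 680 mm. Treat welds as unit-width lines.
Polar moment about centroid: J = 2[d³/12 + d(b/2)²] = 2[340³/12 + 340×37.5²] = 7507000 mm³.
Direct shear f_v = P/L_w = 64.8×10³ / 680 = 95.29 N/mm (vertical).
Torsion M = P·e = 64.8×10³ × 285 = 18468000 N·mm.
Critical point at (x, y) = (37.5, 170) from centroid. f_tx = M·y/J = 418.2 N/mm; f_ty = M·x/J = 92.25 N/mm.
Resultant f_max = √[f_tx² + (f_v + f_ty)²] = √[418.2² + (95.29 + 92.25)²] = 458.3 N/mm.
Capacity per unit length: φr_n = 0.75 × 0.6 × 490 × (0.707 × 5) = 779.5 N/mm.
458.3 ≤ 779.5 → adequate.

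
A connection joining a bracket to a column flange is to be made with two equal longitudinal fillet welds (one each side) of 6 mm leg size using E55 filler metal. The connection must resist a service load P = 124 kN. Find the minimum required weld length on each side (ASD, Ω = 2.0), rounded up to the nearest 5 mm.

L = 90 mm on each side

E55XX → F_EXX = 550 MPa.
Throat t_e = 0.707 × 6 = 4.242 mm.
r_n/Ω = (0.6 × 550 × 4.242) / 2.0 = 699.9 N/mm = 0.6999 kN/mm.
L_req = P / (r_n/Ω) = 124 / 0.6999 = 177.2 mm total.
Per side: 177.2 / 2 = 88.58 mm.
Round up → use L = 90 mm on each side.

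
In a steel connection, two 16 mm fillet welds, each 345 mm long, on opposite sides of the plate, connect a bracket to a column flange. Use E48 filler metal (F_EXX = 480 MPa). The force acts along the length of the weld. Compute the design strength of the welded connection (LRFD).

Effective throat t_e = 0.707 × 16 = 11.31 mm.
Total length L = 690 mm; A_we = 11.31 × 690 = 7805 mm².
F_nw = 0.6 F_EXX = 0.6 × 480 = 288 MPa.
φR_n = 0.75 × 288 × 7805 × 10⁻³ = 1686 kN.

φR_n ≈ 1690 kN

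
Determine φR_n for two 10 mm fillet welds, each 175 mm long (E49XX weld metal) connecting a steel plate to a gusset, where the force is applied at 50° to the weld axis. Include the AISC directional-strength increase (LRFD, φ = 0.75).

E49XX → F_EXX = 490 MPa.
t_e = 0.707 × 10 = 7.07 mm; A_we = 7.07 × 350 = 2474 mm².
Directional factor: 1.0 + 0.5 sin^1.5(50°) = 1.335.
F_nw = 0.6 × 490 × 1.335 = 392.6 MPa.
φR_n = 0.75 × 392.6 × 2474 × 10⁻³ = 728.5 kN.

φR_n ≈ 729 kN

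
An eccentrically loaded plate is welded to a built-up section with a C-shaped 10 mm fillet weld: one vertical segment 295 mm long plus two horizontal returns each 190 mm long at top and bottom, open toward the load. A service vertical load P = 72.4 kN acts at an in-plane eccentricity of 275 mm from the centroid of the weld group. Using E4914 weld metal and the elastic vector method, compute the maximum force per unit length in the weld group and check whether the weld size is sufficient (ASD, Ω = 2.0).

f_max ≈ 388 N/mm; adequate

E49XX → F_EXX = 490 MPa.
Total weld length L_w = 675 mm. Treat welds as unit-width lines.
Centroid: x̄ = 2×190×95 / 675 = 53.48 mm from the vertical weld.
Polar moment about centroid: J = I_x + I_y = [295³/12 + 2×190×147.5²] + [295×53.48² + 2(190³/12 + 190×41.52²)] = 13050000 mm³.
Direct shear f_v = P/L_w = 72.4×10³ / 675 = 107.3 N/mm (vertical).
Torsion M = P·e = 72.4×10³ × 275 = 19910000 N·mm.
Critical point at (x, y) = (136.5, 147.5) from centroid. f_tx = M·y/J = 225.1 N/mm; f_ty = M·x/J = 208.3 N/mm.
Resultant f_max = √[f_tx² + (f_v + f_ty)²] = √[225.1² + (107.3 + 208.3)²] = 387.6 N/mm.
Capacity per unit length: r_n/Ω = (1/2.0) × 0.6 × 490 × (0.707 × 10) = 1039 N/mm.
387.6 ≤ 1039 → adequate.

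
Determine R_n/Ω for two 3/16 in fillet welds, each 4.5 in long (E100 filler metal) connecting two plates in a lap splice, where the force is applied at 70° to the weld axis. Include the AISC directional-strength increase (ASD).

R_n/Ω ≈ 52.1 kip

E100XX → F_EXX = 100 ksi.
t_e = 0.707 × 0.1875 = 0.1326 in; A_we = 0.1326 × 9 = 1.193 in².
Directional factor: 1.0 + 0.5 sin^1.5(70°) = 1.455.
F_nw = 0.6 × 100 × 1.455 = 87.33 ksi.
R_n/Ω = (87.33 × 1.193) / 2.0 = 52.09 kip.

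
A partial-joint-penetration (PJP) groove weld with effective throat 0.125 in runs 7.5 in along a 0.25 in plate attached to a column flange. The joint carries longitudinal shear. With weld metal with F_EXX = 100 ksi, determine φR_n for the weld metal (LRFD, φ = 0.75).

φR_n ≈ 42.2 kips

Effective throat (given) t_e = 0.125 in.
A_we = 0.125 × 7.5 = 0.9375 in².
F_nw = 0.6 F_EXX = 60 ksi.
φR_n = 0.75 × 60 × 0.9375 = 42.19 kips.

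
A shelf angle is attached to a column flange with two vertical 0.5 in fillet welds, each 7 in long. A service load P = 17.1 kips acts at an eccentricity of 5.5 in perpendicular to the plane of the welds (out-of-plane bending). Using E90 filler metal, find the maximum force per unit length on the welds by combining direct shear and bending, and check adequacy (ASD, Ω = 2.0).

E90XX → F_EXX = 90 ksi.
L_w = 2 × 7 = 14 in; section modulus (unit throat) S = 2 × L²/6 = 16.33 in².
Direct shear f_v = P/L_w = 17.1/14 = 1.221 kip/in.
Moment M = P × e = 17.1 × 5.5 = 94.05 kip·in; bending f_b = M/S = 5.758 kip/in.
f_max = √(f_v² + f_b²) = √(1.221² + 5.758²) = 5.886 kip/in.
r_n/Ω = (1/2.0) × 0.6 × 90 × (0.707 × 0.5) = 9.544 kip/in → adequate.

f_max ≈ 5.89 kip/in; adequate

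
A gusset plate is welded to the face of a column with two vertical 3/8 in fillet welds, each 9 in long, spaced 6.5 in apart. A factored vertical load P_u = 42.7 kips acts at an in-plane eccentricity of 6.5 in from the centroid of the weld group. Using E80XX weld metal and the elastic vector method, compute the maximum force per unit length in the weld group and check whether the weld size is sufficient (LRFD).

f_max ≈ 6.62 kip/in; adequate

E80XX → F_EXX = 80 ksi.
Total weld length L_w = 18 in. Treat welds as unit-width lines.
Polar moment about centroid: J = 2[d³/12 + d(b/2)²] = 2[9³/12 + 9×3.25²] = 311.6 in³.
Direct shear f_v = P/L_w = 42.7 / 18 = 2.372 kip/in (vertical).
Torsion M = P·e = 42.7 × 6.5 = 277.55 kip·in.
Critical point at (x, y) = (3.25, 4.5) from centroid. f_tx = M·y/J = 4.008 kip/in; f_ty = M·x/J = 2.895 kip/in.
Resultant f_max = √[f_tx² + (f_v + f_ty)²] = √[4.008² + (2.372 + 2.895)²] = 6.618 kip/in.
Capacity per unit length: φr_n = 0.75 × 0.6 × 80 × (0.707 × 0.375) = 9.544 kip/in.
6.618 ≤ 9.544 → adequate.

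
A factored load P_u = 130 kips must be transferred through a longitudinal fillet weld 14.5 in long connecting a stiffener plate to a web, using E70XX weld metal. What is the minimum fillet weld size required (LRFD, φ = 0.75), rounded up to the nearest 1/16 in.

E70XX → F_EXX = 70 ksi.
Total weld length L = 14.5 in.
Required throat t_e = P_u / (φ × 0.6 F_EXX × L) = 130 / (0.75 × 0.6 × 70 × 14.5) = 0.2846 in.
Required leg w = t_e / 0.707 = 0.4026 in → use 7/16 in.

w = 7/16 in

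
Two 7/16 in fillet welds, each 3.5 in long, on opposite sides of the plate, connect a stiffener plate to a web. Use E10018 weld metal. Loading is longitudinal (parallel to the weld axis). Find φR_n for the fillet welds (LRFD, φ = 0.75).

E100XX → F_EXX = 100 ksi.
Effective throat t_e = 0.707 × 0.4375 = 0.3093 in.
Total length L = 7 in; A_we = 0.3093 × 7 = 2.165 in².
F_nw = 0.6 F_EXX = 0.6 × 100 = 60 ksi.
φR_n = 0.75 × 60 × 2.165 = 97.43 kip.

φR_n ≈ 97.4 kip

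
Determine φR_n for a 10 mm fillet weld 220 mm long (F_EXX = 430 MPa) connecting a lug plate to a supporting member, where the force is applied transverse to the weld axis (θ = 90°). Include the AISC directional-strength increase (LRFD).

φR_n ≈ 451 kN

t_e = 0.707 × 10 = 7.07 mm; A_we = 7.07 × 220 = 1555 mm².
Directional factor: 1.0 + 0.5 sin^1.5(90°) = 1.5.
F_nw = 0.6 × 430 × 1.5 = 387 MPa.
φR_n = 0.75 × 387 × 1555 × 10⁻³ = 451.5 kN.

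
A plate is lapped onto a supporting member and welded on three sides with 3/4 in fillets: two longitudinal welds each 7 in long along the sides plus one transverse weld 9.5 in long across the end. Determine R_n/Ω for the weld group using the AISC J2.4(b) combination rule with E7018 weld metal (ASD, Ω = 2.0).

E70XX → F_EXX = 70 ksi.
t_e = 0.707 × 0.75 = 0.5302 in.
R_nwl = 0.6 × 70 × 0.5302 × 14 = 311.8 kips (longitudinal, 2 welds).
R_nwt = 0.6 × 70 × 0.5302 × 9.5 = 211.6 kips (transverse, base value).
(i) R_nwl + R_nwt = 523.4 kips; (ii) 0.85 R_nwl + 1.5 R_nwt = 582.4 kips.
R_n = max = 582.4 kips [governs: (ii)]; R_n/Ω = 291.2 kips.

R_n/Ω ≈ 291 kips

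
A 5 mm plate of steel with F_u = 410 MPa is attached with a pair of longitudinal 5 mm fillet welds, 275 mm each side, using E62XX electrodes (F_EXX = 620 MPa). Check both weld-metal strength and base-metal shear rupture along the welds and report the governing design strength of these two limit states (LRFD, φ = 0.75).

t_e = 0.707 × 5 = 3.535 mm; L = 550 mm.
Weld metal: φR_n = 0.75 × 0.6 × 620 × 3.535 × 550 × 10⁻³ = 542.4 kN.
Base metal (shear rupture): φR_n = 0.75 × 0.6 × 410 × 5 × 550 × 10⁻³ = 507.4 kN.
Governing: base-metal shear rupture.

φR_n ≈ 507 kN (base-metal shear rupture governs)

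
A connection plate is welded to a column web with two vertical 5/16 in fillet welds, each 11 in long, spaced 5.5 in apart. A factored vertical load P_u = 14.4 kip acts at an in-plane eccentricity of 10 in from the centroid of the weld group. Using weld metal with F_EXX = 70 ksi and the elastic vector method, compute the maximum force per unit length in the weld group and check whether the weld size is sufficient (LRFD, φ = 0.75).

f_max ≈ 2.64 kip/in; adequate

Total weld length L_w = 22 in. Treat welds as unit-width lines.
Polar moment about centroid: J = 2[d³/12 + d(b/2)²] = 2[11³/12 + 11×2.75²] = 388.2 in³.
Direct shear f_v = P/L_w = 14.4 / 22 = 0.6545 kip/in (vertical).
Torsion M = P·e = 14.4 × 10 = 144 kip·in.
Critical point at (x, y) = (2.75, 5.5) from centroid. f_tx = M·y/J = 2.04 kip/in; f_ty = M·x/J = 1.02 kip/in.
Resultant f_max = √[f_tx² + (f_v + f_ty)²] = √[2.04² + (0.6545 + 1.02)²] = 2.639 kip/in.
Capacity per unit length: φr_n = 0.75 × 0.6 × 70 × (0.707 × 0.3125) = 6.96 kip/in.
2.639 ≤ 6.96 → adequate.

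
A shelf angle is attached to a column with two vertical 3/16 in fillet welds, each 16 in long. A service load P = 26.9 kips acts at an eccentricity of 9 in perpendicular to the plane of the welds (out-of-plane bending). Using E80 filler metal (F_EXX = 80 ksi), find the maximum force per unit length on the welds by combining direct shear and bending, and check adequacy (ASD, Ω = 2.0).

L_w = 2 × 16 = 32 in; section modulus (unit throat) S = 2 × L²/6 = 85.33 in².
Direct shear f_v = P/L_w = 26.9/32 = 0.8406 kip/in.
Moment M = P × e = 26.9 × 9 = 242.1 kip·in; bending f_b = M/S = 2.837 kip/in.
f_max = √(f_v² + f_b²) = √(0.8406² + 2.837²) = 2.959 kip/in.
r_n/Ω = (1/2.0) × 0.6 × 80 × (0.707 × 0.1875) = 3.181 kip/in → adequate.

f_max ≈ 2.96 kip/in; adequate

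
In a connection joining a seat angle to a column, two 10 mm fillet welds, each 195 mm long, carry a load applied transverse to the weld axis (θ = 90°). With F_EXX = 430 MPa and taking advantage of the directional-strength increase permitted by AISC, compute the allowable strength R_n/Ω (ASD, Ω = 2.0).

R_n/Ω ≈ 534 kN

t_e = 0.707 × 10 = 7.07 mm; A_we = 7.07 × 390 = 2757 mm².
Directional factor: 1.0 + 0.5 sin^1.5(90°) = 1.5.
F_nw = 0.6 × 430 × 1.5 = 387 MPa.
R_n/Ω = (387 × 2757) / 2.0 × 10⁻³ = 533.5 kN.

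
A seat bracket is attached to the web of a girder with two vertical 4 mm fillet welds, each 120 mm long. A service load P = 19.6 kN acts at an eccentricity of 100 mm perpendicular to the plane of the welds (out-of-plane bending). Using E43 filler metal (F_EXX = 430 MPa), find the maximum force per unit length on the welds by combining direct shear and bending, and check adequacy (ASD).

L_w = 2 × 120 = 240 mm; section modulus (unit throat) S = 2 × L²/6 = 4800 mm².
Direct shear f_v = P/L_w = 19.6×10³/240 = 81.67 N/mm.
Moment M = P × e = 19.6×10³ × 100 = 1960000 N·mm; bending f_b = M/S = 408.3 N/mm.
f_max = √(f_v² + f_b²) = √(81.67² + 408.3²) = 416.4 N/mm.
r_n/Ω = (1/2.0) × 0.6 × 430 × (0.707 × 4) = 364.8 N/mm → NOT adequate.

f_max ≈ 416 N/mm; NOT adequate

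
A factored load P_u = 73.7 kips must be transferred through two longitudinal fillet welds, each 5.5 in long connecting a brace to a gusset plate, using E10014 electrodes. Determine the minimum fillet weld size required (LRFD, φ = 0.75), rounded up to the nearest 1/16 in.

E100XX → F_EXX = 100 ksi.
Total weld length L = 11 in.
Required throat t_e = P_u / (φ × 0.6 F_EXX × L) = 73.7 / (0.75 × 0.6 × 100 × 11) = 0.1489 in.
Required leg w = t_e / 0.707 = 0.2106 in → use 1/4 in.

w = 1/4 in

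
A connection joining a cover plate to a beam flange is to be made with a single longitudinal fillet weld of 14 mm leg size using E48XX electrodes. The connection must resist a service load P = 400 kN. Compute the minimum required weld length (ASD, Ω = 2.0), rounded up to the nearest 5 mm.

E48XX → F_EXX = 480 MPa.
Throat t_e = 0.707 × 14 = 9.898 mm.
r_n/Ω = (0.6 × 480 × 9.898) / 2.0 = 1425 N/mm = 1.425 kN/mm.
L_req = P / (r_n/Ω) = 400 / 1.425 = 280.6 mm total.
Round up → use L = 285 mm.

L = 285 mm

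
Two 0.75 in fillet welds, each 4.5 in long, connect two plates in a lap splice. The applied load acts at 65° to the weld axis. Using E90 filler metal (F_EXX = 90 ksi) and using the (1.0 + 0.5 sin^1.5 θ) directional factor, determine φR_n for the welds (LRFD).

t_e = 0.707 × 0.75 = 0.5302 in; A_we = 0.5302 × 9 = 4.772 in².
Directional factor: 1.0 + 0.5 sin^1.5(65°) = 1.431.
F_nw = 0.6 × 90 × 1.431 = 77.3 ksi.
φR_n = 0.75 × 77.3 × 4.772 = 276.7 kips.

φR_n ≈ 277 kips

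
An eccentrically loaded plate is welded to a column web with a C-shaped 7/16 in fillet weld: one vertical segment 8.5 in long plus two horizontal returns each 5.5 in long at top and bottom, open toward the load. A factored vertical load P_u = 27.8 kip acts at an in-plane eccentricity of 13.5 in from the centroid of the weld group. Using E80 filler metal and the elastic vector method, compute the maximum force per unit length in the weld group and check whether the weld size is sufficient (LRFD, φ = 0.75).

f_max ≈ 7.98 kip/in; adequate

E80XX → F_EXX = 80 ksi.
Total weld length L_w = 19.5 in. Treat welds as unit-width lines.
Centroid: x̄ = 2×5.5×2.75 / 19.5 = 1.551 in from the vertical weld.
Polar moment about centroid: J = I_x + I_y = [8.5³/12 + 2×5.5×4.25²] + [8.5×1.551² + 2(5.5³/12 + 5.5×1.199²)] = 313.9 in³.
Direct shear f_v = P/L_w = 27.8 / 19.5 = 1.426 kip/in (vertical).
Torsion M = P·e = 27.8 × 13.5 = 375.3 kip·in.
Critical point at (x, y) = (3.949, 4.25) from centroid. f_tx = M·y/J = 5.082 kip/in; f_ty = M·x/J = 4.722 kip/in.
Resultant f_max = √[f_tx² + (f_v + f_ty)²] = √[5.082² + (1.426 + 4.722)²] = 7.976 kip/in.
Capacity per unit length: φr_n = 0.75 × 0.6 × 80 × (0.707 × 0.4375) = 11.14 kip/in.
7.976 ≤ 11.14 → adequate.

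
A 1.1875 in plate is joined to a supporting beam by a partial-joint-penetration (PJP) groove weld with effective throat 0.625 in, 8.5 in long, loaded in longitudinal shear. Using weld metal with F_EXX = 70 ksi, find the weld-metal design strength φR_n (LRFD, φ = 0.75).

Effective throat (given) t_e = 0.625 in.
A_we = 0.625 × 8.5 = 5.312 in².
F_nw = 0.6 F_EXX = 42 ksi.
φR_n = 0.75 × 42 × 5.312 = 167.3 kips.

φR_n ≈ 167 kips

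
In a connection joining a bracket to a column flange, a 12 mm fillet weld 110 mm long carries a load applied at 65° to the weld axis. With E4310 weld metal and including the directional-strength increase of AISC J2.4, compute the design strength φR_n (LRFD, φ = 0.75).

φR_n ≈ 258 kN

E43XX → F_EXX = 430 MPa.
t_e = 0.707 × 12 = 8.484 mm; A_we = 8.484 × 110 = 933.2 mm².
Directional factor: 1.0 + 0.5 sin^1.5(65°) = 1.431.
F_nw = 0.6 × 430 × 1.431 = 369.3 MPa.
φR_n = 0.75 × 369.3 × 933.2 × 10⁻³ = 258.5 kN.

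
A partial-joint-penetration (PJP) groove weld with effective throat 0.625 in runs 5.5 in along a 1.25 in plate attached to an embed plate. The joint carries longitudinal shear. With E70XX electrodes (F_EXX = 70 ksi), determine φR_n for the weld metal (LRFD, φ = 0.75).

Effective throat (given) t_e = 0.625 in.
A_we = 0.625 × 5.5 = 3.438 in².
F_nw = 0.6 F_EXX = 42 ksi.
φR_n = 0.75 × 42 × 3.438 = 108.3 kip.

φR_n ≈ 108 kip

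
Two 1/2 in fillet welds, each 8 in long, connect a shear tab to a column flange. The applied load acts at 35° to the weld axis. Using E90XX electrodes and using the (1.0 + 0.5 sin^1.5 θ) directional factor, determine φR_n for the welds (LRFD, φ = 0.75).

φR_n ≈ 279 kip

E90XX → F_EXX = 90 ksi.
t_e = 0.707 × 0.5 = 0.3535 in; A_we = 0.3535 × 16 = 5.656 in².
Directional factor: 1.0 + 0.5 sin^1.5(35°) = 1.217.
F_nw = 0.6 × 90 × 1.217 = 65.73 ksi.
φR_n = 0.75 × 65.73 × 5.656 = 278.8 kip.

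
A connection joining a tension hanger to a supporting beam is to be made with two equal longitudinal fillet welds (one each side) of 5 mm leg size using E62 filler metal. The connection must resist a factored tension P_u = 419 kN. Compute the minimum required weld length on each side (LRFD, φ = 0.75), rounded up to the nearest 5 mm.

E62XX → F_EXX = 620 MPa.
Throat t_e = 0.707 × 5 = 3.535 mm.
φr_n = 0.75 × 0.6 × 620 × 3.535 × 10⁻³ = 0.9863 kN/mm.
L_req = P_u / φr_n = 419 / 0.9863 = 424.8 mm total.
Per side: 424.8 / 2 = 212.4 mm.
Round up → use L = 215 mm on each side.

L = 215 mm on each side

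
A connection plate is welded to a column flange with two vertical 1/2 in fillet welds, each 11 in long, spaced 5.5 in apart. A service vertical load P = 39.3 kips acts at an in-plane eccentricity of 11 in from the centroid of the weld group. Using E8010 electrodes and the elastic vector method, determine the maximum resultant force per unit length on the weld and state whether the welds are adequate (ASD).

E80XX → F_EXX = 80 ksi.
Total weld length L_w = 22 in. Treat welds as unit-width lines.
Polar moment about centroid: J = 2[d³/12 + d(b/2)²] = 2[11³/12 + 11×2.75²] = 388.2 in³.
Direct shear f_v = P/L_w = 39.3 / 22 = 1.786 kip/in (vertical).
Torsion M = P·e = 39.3 × 11 = 432.3 kip·in.
Critical point at (x, y) = (2.75, 5.5) from centroid. f_tx = M·y/J = 6.125 kip/in; f_ty = M·x/J = 3.062 kip/in.
Resultant f_max = √[f_tx² + (f_v + f_ty)²] = √[6.125² + (1.786 + 3.062)²] = 7.812 kip/in.
Capacity per unit length: r_n/Ω = (1/2.0) × 0.6 × 80 × (0.707 × 0.5) = 8.484 kip/in.
7.812 ≤ 8.484 → adequate.

f_max ≈ 7.81 kip/in; adequate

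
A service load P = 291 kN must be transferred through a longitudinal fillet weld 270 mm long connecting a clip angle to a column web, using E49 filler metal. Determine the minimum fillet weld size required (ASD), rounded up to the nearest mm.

E49XX → F_EXX = 490 MPa.
Total weld length L = 270 mm.
Required throat t_e = P × Ω / (0.6 F_EXX × L) = 291 × 2.0 / (0.6 × 490 × 270 × 10⁻³) = 7.332 mm.
Required leg w = t_e / 0.707 = 10.37 mm → use 11 mm.

w = 11 mm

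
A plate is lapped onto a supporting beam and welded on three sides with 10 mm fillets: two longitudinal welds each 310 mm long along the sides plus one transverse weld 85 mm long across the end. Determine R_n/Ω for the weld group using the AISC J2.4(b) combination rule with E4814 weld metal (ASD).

R_n/Ω ≈ 718 kN

E48XX → F_EXX = 480 MPa.
t_e = 0.707 × 10 = 7.07 mm.
R_nwl = 0.6 × 480 × 7.07 × 620 × 10⁻³ = 1262 kN (longitudinal, 2 welds).
R_nwt = 0.6 × 480 × 7.07 × 85 × 10⁻³ = 173.1 kN (transverse, base value).
(i) R_nwl + R_nwt = 1435 kN; (ii) 0.85 R_nwl + 1.5 R_nwt = 1333 kN.
R_n = max = 1435 kN [governs: (i)]; R_n/Ω = 717.7 kN.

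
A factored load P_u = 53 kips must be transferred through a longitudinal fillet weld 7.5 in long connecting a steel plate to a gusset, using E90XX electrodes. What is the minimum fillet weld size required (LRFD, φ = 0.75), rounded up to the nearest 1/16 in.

E90XX → F_EXX = 90 ksi.
Total weld length L = 7.5 in.
Required throat t_e = P_u / (φ × 0.6 F_EXX × L) = 53 / (0.75 × 0.6 × 90 × 7.5) = 0.1745 in.
Required leg w = t_e / 0.707 = 0.2468 in → use 1/4 in.

w = 1/4 in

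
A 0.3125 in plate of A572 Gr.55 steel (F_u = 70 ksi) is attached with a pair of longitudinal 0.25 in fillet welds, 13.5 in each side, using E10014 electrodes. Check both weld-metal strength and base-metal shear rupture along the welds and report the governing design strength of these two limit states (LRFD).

φR_n ≈ 215 kip (weld metal governs)

E100XX → F_EXX = 100 ksi.
t_e = 0.707 × 0.25 = 0.1767 in; L = 27 in.
Weld metal: φR_n = 0.75 × 0.6 × 100 × 0.1767 × 27 = 214.8 kip.
Base metal (shear rupture): φR_n = 0.75 × 0.6 × 70 × 0.3125 × 27 = 265.8 kip.
Governing: weld metal.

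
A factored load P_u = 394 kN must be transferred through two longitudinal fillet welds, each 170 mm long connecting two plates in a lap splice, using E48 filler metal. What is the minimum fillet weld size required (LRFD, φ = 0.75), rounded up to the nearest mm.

w = 8 mm

E48XX → F_EXX = 480 MPa.
Total weld length L = 340 mm.
Required throat t_e = P_u / (φ × 0.6 F_EXX × L) = 394 / (0.75 × 0.6 × 480 × 340 × 10⁻³) = 5.365 mm.
Required leg w = t_e / 0.707 = 7.588 mm → use 8 mm.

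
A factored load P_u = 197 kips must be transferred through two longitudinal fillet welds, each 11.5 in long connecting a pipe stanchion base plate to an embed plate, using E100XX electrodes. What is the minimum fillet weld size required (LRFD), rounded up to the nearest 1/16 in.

w = 5/16 in

E100XX → F_EXX = 100 ksi.
Total weld length L = 23 in.
Required throat t_e = P_u / (φ × 0.6 F_EXX × L) = 197 / (0.75 × 0.6 × 100 × 23) = 0.1903 in.
Required leg w = t_e / 0.707 = 0.2692 in → use 5/16 in.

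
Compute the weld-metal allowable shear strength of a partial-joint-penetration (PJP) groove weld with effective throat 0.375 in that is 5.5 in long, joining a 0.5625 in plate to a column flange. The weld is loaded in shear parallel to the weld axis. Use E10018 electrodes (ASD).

E100XX → F_EXX = 100 ksi.
Effective throat (given) t_e = 0.375 in.
A_we = 0.375 × 5.5 = 2.062 in².
F_nw = 0.6 F_EXX = 60 ksi.
R_n/Ω = (60 × 2.062) / 2.0 = 61.88 kip.

R_n/Ω ≈ 61.9 kip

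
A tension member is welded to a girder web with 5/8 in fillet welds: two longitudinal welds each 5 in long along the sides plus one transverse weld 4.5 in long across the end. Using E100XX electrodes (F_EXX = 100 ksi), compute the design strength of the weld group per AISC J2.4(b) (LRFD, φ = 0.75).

φR_n ≈ 303 kips

t_e = 0.707 × 0.625 = 0.4419 in.
R_nwl = 0.6 × 100 × 0.4419 × 10 = 265.1 kips (longitudinal, 2 welds).
R_nwt = 0.6 × 100 × 0.4419 × 4.5 = 119.3 kips (transverse, base value).
(i) R_nwl + R_nwt = 384.4 kips; (ii) 0.85 R_nwl + 1.5 R_nwt = 404.3 kips.
R_n = max = 404.3 kips [governs: (ii)]; φR_n = 303.2 kips.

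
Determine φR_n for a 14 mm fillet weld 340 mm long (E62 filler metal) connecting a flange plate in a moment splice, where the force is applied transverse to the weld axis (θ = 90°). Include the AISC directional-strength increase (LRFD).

φR_n ≈ 1410 kN

E62XX → F_EXX = 620 MPa.
t_e = 0.707 × 14 = 9.898 mm; A_we = 9.898 × 340 = 3365 mm².
Directional factor: 1.0 + 0.5 sin^1.5(90°) = 1.5.
F_nw = 0.6 × 620 × 1.5 = 558 MPa.
φR_n = 0.75 × 558 × 3365 × 10⁻³ = 1408 kN.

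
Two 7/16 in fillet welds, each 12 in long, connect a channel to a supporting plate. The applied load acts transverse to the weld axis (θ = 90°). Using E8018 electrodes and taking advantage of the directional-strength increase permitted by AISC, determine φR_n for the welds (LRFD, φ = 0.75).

φR_n ≈ 401 kip

E80XX → F_EXX = 80 ksi.
t_e = 0.707 × 0.4375 = 0.3093 in; A_we = 0.3093 × 24 = 7.423 in².
Directional factor: 1.0 + 0.5 sin^1.5(90°) = 1.5.
F_nw = 0.6 × 80 × 1.5 = 72 ksi.
φR_n = 0.75 × 72 × 7.423 = 400.9 kip.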